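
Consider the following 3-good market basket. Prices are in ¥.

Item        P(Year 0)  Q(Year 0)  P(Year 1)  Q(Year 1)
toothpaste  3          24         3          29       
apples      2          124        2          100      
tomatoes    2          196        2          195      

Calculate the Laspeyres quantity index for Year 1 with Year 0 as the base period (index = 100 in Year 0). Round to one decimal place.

95.1

Laspeyres quantity index uses base-period prices as weights.
ΣP(Year 0)·Q(Year 1) = 3×29 + 2×100 + 2×195 = 87 + 200 + 390 = 677
ΣP(Year 0)·Q(Year 0) = 3×24 + 2×124 + 2×196 = 72 + 248 + 392 = 712
Index = 677 / 712 × 100 = 95.0843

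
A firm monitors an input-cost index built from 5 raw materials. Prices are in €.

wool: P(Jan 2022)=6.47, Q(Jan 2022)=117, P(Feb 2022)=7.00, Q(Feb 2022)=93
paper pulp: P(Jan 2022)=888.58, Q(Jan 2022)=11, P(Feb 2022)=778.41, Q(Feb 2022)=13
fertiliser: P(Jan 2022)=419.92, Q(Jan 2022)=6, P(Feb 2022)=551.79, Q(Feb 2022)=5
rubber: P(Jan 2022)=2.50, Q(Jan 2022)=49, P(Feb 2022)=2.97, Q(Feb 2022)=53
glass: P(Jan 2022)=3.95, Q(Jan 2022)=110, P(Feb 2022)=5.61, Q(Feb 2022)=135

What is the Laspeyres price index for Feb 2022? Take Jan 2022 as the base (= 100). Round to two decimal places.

98.88

Laspeyres price index uses base-period quantities as weights.
ΣP(Feb 2022)·Q(Jan 2022) = 7.00×117 + 778.41×11 + 551.79×6 + 2.97×49 + 5.61×110 = 819 + 8562.51 + 3310.74 + 145.53 + 617.1 = 13454.88
ΣP(Jan 2022)·Q(Jan 2022) = 6.47×117 + 888.58×11 + 419.92×6 + 2.50×49 + 3.95×110 = 756.99 + 9774.38 + 2519.52 + 122.5 + 434.5 = 13607.89
Index = 13454.88 / 13607.89 × 100 = 98.8756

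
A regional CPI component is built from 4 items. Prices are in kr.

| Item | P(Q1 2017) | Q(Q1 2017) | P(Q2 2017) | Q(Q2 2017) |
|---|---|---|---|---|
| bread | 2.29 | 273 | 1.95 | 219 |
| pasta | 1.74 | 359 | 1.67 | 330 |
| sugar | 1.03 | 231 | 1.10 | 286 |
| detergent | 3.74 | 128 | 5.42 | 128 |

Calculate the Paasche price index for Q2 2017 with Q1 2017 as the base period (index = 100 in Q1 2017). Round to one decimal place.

107.4

Paasche price index uses current-period quantities as weights.
ΣP(Q2 2017)·Q(Q2 2017) = 1.95×219 + 1.67×330 + 1.10×286 + 5.42×128 = 427.05 + 551.1 + 314.6 + 693.76 = 1986.51
ΣP(Q1 2017)·Q(Q2 2017) = 2.29×219 + 1.74×330 + 1.03×286 + 3.74×128 = 501.51 + 574.2 + 294.58 + 478.72 = 1849.01
Index = 1986.51 / 1849.01 × 100 = 107.4364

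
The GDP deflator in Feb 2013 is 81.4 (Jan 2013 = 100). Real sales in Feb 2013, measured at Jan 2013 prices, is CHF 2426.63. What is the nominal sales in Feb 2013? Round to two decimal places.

1975.28

Nominal = Real × (Index/100) = 2426.63 × (81.4/100)
        = 2426.63 × 0.814 = 1975.2768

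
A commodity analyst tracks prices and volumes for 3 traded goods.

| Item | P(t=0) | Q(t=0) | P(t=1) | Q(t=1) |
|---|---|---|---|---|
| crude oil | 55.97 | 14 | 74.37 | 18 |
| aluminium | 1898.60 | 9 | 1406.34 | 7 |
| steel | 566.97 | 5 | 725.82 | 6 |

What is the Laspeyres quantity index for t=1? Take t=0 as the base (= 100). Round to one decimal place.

85.5

Laspeyres quantity index uses base-period prices as weights.
ΣP(t=0)·Q(t=1) = 55.97×18 + 1898.60×7 + 566.97×6 = 1007.46 + 13290.2 + 3401.82 = 17699.48
ΣP(t=0)·Q(t=0) = 55.97×14 + 1898.60×9 + 566.97×5 = 783.58 + 17087.4 + 2834.85 = 20705.83
Index = 17699.48 / 20705.83 × 100 = 85.4807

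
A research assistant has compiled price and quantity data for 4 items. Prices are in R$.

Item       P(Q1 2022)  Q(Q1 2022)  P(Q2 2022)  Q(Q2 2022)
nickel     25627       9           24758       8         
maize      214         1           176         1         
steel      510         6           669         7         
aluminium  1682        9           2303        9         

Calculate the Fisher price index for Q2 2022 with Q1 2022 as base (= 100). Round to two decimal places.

Laspeyres component (base-period weights):
ΣP(Q2 2022)Q(Q1 2022) = 24758×9 + 176×1 + 669×6 + 2303×9 = 222822 + 176 + 4014 + 20727 = 247739
ΣP(Q1 2022)Q(Q1 2022) = 25627×9 + 214×1 + 510×6 + 1682×9 = 230643 + 214 + 3060 + 15138 = 249055
L = 247739 / 249055 × 100 = 99.4716
Paasche component (current-period weights):
ΣP(Q2 2022)Q(Q2 2022) = 24758×8 + 176×1 + 669×7 + 2303×9 = 198064 + 176 + 4683 + 20727 = 223650
ΣP(Q1 2022)Q(Q2 2022) = 25627×8 + 214×1 + 510×7 + 1682×9 = 205016 + 214 + 3570 + 15138 = 223938
P = 223650 / 223938 × 100 = 99.8714
Fisher = √(L × P) = √(99.4716 × 99.8714) = 99.6713

99.67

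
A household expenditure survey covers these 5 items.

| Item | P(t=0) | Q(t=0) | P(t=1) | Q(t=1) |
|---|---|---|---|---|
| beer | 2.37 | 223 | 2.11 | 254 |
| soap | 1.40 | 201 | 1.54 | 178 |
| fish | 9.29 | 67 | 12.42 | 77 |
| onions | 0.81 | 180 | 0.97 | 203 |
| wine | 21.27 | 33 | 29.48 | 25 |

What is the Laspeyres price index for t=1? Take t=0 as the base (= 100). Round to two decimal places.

121.03

Laspeyres price index uses base-period quantities as weights.
ΣP(t=1)·Q(t=0) = 2.11×223 + 1.54×201 + 12.42×67 + 0.97×180 + 29.48×33 = 470.53 + 309.54 + 832.14 + 174.6 + 972.84 = 2759.65
ΣP(t=0)·Q(t=0) = 2.37×223 + 1.40×201 + 9.29×67 + 0.81×180 + 21.27×33 = 528.51 + 281.4 + 622.43 + 145.8 + 701.91 = 2280.05
Index = 2759.65 / 2280.05 × 100 = 121.0346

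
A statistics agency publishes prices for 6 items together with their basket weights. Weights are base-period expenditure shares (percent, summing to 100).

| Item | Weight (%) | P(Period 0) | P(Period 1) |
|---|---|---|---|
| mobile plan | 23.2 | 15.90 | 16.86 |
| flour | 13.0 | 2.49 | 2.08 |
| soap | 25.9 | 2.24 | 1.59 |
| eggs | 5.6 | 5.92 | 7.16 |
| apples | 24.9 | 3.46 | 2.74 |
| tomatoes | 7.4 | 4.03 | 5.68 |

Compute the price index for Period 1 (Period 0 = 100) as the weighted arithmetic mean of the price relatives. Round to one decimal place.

90.8

mobile plan: 23.2 × (16.86/15.90) = 23.2 × 1.060377 = 24.6008
flour: 13.0 × (2.08/2.49) = 13.0 × 0.835341 = 10.8594
soap: 25.9 × (1.59/2.24) = 25.9 × 0.709821 = 18.3844
eggs: 5.6 × (7.16/5.92) = 5.6 × 1.209459 = 6.7730
apples: 24.9 × (2.74/3.46) = 24.9 × 0.791908 = 19.7185
tomatoes: 7.4 × (5.68/4.03) = 7.4 × 1.409429 = 10.4298
Index = Σ wᵢ·(p₁ᵢ/p₀ᵢ) = 24.6008 + 10.8594 + 18.3844 + 6.7730 + 19.7185 + 10.4298 = 90.7658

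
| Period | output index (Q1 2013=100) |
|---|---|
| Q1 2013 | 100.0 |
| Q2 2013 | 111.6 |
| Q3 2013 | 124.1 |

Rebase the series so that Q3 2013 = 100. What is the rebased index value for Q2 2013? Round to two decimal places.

Rebased(Q2 2013) = 111.6 / 124.1 × 100 = 89.9275

89.93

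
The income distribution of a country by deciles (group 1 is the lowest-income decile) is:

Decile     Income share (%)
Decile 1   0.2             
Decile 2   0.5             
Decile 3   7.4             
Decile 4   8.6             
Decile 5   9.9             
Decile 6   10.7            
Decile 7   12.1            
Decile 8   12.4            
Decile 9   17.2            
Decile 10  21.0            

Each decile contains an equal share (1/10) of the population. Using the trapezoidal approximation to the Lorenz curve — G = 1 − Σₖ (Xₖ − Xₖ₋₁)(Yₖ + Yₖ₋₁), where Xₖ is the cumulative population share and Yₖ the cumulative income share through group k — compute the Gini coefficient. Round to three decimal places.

Cumulative income shares Yₖ: 0.0020, 0.0070, 0.0810, 0.1670, 0.2660, 0.3730, 0.4940, 0.6180, 0.7900, 1.0000
Σ (Xₖ−Xₖ₋₁)(Yₖ+Yₖ₋₁) = (1/10)(0.0020+0.0000) + (1/10)(0.0070+0.0020) + (1/10)(0.0810+0.0070) + (1/10)(0.1670+0.0810) + (1/10)(0.2660+0.1670) + (1/10)(0.3730+0.2660) + (1/10)(0.4940+0.3730) + (1/10)(0.6180+0.4940) + (1/10)(0.7900+0.6180) + (1/10)(1.0000+0.7900)
  = 0.0002 + 0.0009 + 0.0088 + 0.0248 + 0.0433 + 0.0639 + 0.0867 + 0.1112 + 0.1408 + 0.1790 = 0.6596
G = 1 − 0.6596 = 0.3404

0.340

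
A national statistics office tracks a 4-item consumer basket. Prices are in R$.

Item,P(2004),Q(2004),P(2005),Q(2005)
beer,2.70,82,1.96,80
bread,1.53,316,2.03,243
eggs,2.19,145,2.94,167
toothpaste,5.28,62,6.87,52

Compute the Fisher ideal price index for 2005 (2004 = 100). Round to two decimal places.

122.29

Laspeyres component (base-period weights):
ΣP(2005)Q(2004) = 1.96×82 + 2.03×316 + 2.94×145 + 6.87×62 = 160.72 + 641.48 + 426.3 + 425.94 = 1654.44
ΣP(2004)Q(2004) = 2.70×82 + 1.53×316 + 2.19×145 + 5.28×62 = 221.4 + 483.48 + 317.55 + 327.36 = 1349.79
L = 1654.44 / 1349.79 × 100 = 122.5702
Paasche component (current-period weights):
ΣP(2005)Q(2005) = 1.96×80 + 2.03×243 + 2.94×167 + 6.87×52 = 156.8 + 493.29 + 490.98 + 357.24 = 1498.31
ΣP(2004)Q(2005) = 2.70×80 + 1.53×243 + 2.19×167 + 5.28×52 = 216 + 371.79 + 365.73 + 274.56 = 1228.08
P = 1498.31 / 1228.08 × 100 = 122.0043
Fisher = √(L × P) = √(122.5702 × 122.0043) = 122.2869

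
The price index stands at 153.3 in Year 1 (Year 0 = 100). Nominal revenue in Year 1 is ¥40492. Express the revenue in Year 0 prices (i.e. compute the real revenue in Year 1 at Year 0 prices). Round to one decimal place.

26413.6

Real = Nominal ÷ (Index/100) = 40492 ÷ (153.3/100)
     = 40492 ÷ 1.533 = 26413.5682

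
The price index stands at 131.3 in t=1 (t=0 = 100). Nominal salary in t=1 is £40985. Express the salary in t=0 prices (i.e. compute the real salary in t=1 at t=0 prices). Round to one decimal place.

31214.8

Real = Nominal ÷ (Index/100) = 40985 ÷ (131.3/100)
     = 40985 ÷ 1.313 = 31214.7753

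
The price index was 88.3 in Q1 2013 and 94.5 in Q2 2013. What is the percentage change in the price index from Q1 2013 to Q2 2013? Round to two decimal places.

7.02%

Change = (94.5 − 88.3) / 88.3 × 100
       = 6.2 / 88.3 × 100 = 7.0215%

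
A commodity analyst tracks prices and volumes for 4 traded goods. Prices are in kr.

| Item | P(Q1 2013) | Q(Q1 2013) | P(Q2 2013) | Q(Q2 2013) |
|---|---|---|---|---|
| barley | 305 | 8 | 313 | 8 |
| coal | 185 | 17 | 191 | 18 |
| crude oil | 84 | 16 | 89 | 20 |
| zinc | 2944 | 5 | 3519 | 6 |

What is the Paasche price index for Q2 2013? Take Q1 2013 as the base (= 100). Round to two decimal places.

Paasche price index uses current-period quantities as weights.
ΣP(Q2 2013)·Q(Q2 2013) = 313×8 + 191×18 + 89×20 + 3519×6 = 2504 + 3438 + 1780 + 21114 = 28836
ΣP(Q1 2013)·Q(Q2 2013) = 305×8 + 185×18 + 84×20 + 2944×6 = 2440 + 3330 + 1680 + 17664 = 25114
Index = 28836 / 25114 × 100 = 114.8204

114.82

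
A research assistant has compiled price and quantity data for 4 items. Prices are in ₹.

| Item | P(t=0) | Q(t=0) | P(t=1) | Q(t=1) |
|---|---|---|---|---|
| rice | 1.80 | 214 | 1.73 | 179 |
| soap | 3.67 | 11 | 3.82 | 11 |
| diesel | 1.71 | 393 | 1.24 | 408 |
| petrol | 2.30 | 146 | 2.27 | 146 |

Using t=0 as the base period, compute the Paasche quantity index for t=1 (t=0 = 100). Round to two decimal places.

Paasche quantity index uses current-period prices as weights.
ΣP(t=1)·Q(t=1) = 1.73×179 + 3.82×11 + 1.24×408 + 2.27×146 = 309.67 + 42.02 + 505.92 + 331.42 = 1189.03
ΣP(t=1)·Q(t=0) = 1.73×214 + 3.82×11 + 1.24×393 + 2.27×146 = 370.22 + 42.02 + 487.32 + 331.42 = 1230.98
Index = 1189.03 / 1230.98 × 100 = 96.5921

96.59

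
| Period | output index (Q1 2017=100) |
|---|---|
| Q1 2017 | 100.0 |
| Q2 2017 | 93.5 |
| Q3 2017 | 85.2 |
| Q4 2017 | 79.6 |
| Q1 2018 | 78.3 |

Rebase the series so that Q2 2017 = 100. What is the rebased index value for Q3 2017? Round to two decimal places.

91.12

Rebased(Q3 2017) = 85.2 / 93.5 × 100 = 91.1230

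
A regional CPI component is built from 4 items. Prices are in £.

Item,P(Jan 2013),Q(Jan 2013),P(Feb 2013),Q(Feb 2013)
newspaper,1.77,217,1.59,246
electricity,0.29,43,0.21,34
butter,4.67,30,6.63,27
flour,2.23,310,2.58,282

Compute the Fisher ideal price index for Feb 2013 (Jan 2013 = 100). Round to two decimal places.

109.44

Laspeyres component (base-period weights):
ΣP(Feb 2013)Q(Jan 2013) = 1.59×217 + 0.21×43 + 6.63×30 + 2.58×310 = 345.03 + 9.03 + 198.9 + 799.8 = 1352.76
ΣP(Jan 2013)Q(Jan 2013) = 1.77×217 + 0.29×43 + 4.67×30 + 2.23×310 = 384.09 + 12.47 + 140.1 + 691.3 = 1227.96
L = 1352.76 / 1227.96 × 100 = 110.1632
Paasche component (current-period weights):
ΣP(Feb 2013)Q(Feb 2013) = 1.59×246 + 0.21×34 + 6.63×27 + 2.58×282 = 391.14 + 7.14 + 179.01 + 727.56 = 1304.85
ΣP(Jan 2013)Q(Feb 2013) = 1.77×246 + 0.29×34 + 4.67×27 + 2.23×282 = 435.42 + 9.86 + 126.09 + 628.86 = 1200.23
P = 1304.85 / 1200.23 × 100 = 108.7167
Fisher = √(L × P) = √(110.1632 × 108.7167) = 109.4375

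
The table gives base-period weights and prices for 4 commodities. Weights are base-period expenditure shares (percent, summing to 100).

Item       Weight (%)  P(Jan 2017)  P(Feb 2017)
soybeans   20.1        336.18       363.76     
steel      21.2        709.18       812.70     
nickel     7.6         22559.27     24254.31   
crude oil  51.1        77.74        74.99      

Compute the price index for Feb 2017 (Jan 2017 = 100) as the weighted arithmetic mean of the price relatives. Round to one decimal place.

103.5

soybeans: 20.1 × (363.76/336.18) = 20.1 × 1.082039 = 21.7490
steel: 21.2 × (812.70/709.18) = 21.2 × 1.145971 = 24.2946
nickel: 7.6 × (24254.31/22559.27) = 7.6 × 1.075137 = 8.1710
crude oil: 51.1 × (74.99/77.74) = 51.1 × 0.964626 = 49.2924
Index = Σ wᵢ·(p₁ᵢ/p₀ᵢ) = 21.7490 + 24.2946 + 8.1710 + 49.2924 = 103.5070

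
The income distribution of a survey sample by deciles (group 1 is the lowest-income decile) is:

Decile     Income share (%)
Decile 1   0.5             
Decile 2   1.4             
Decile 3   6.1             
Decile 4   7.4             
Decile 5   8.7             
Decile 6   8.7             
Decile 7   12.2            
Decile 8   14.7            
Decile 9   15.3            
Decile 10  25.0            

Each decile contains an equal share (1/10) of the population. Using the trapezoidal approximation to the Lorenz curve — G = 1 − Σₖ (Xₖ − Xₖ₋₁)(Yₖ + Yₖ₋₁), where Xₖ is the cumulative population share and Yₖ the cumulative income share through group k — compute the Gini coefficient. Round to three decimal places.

Cumulative income shares Yₖ: 0.0050, 0.0190, 0.0800, 0.1540, 0.2410, 0.3280, 0.4500, 0.5970, 0.7500, 1.0000
Σ (Xₖ−Xₖ₋₁)(Yₖ+Yₖ₋₁) = (1/10)(0.0050+0.0000) + (1/10)(0.0190+0.0050) + (1/10)(0.0800+0.0190) + (1/10)(0.1540+0.0800) + (1/10)(0.2410+0.1540) + (1/10)(0.3280+0.2410) + (1/10)(0.4500+0.3280) + (1/10)(0.5970+0.4500) + (1/10)(0.7500+0.5970) + (1/10)(1.0000+0.7500)
  = 0.0005 + 0.0024 + 0.0099 + 0.0234 + 0.0395 + 0.0569 + 0.0778 + 0.1047 + 0.1347 + 0.1750 = 0.6248
G = 1 − 0.6248 = 0.3752

0.375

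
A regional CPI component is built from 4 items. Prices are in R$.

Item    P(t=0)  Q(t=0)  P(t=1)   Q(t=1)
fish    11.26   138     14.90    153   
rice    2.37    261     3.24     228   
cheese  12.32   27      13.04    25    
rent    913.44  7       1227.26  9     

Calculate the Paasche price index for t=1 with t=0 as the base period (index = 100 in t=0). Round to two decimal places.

Paasche price index uses current-period quantities as weights.
ΣP(t=1)·Q(t=1) = 14.90×153 + 3.24×228 + 13.04×25 + 1227.26×9 = 2279.7 + 738.72 + 326 + 11045.34 = 14389.76
ΣP(t=0)·Q(t=1) = 11.26×153 + 2.37×228 + 12.32×25 + 913.44×9 = 1722.78 + 540.36 + 308 + 8220.96 = 10792.1
Index = 14389.76 / 10792.1 × 100 = 133.3361

133.34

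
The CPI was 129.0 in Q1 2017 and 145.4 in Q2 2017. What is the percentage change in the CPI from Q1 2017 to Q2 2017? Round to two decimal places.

Change = (145.4 − 129.0) / 129.0 × 100
       = 16.4 / 129.0 × 100 = 12.7132%

12.71%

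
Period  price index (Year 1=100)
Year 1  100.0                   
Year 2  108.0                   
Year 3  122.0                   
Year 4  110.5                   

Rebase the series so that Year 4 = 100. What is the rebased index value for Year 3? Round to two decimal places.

110.41

Rebased(Year 3) = 122.0 / 110.5 × 100 = 110.4072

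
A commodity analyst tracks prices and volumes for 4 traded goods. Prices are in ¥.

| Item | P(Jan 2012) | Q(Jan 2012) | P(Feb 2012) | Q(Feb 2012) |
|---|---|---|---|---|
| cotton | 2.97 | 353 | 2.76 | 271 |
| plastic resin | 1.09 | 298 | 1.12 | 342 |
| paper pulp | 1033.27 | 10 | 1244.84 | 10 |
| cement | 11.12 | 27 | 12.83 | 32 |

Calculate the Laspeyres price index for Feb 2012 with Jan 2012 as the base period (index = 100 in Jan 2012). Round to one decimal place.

Laspeyres price index uses base-period quantities as weights.
ΣP(Feb 2012)·Q(Jan 2012) = 2.76×353 + 1.12×298 + 1244.84×10 + 12.83×27 = 974.28 + 333.76 + 12448.4 + 346.41 = 14102.85
ΣP(Jan 2012)·Q(Jan 2012) = 2.97×353 + 1.09×298 + 1033.27×10 + 11.12×27 = 1048.41 + 324.82 + 10332.7 + 300.24 = 12006.17
Index = 14102.85 / 12006.17 × 100 = 117.4634

117.5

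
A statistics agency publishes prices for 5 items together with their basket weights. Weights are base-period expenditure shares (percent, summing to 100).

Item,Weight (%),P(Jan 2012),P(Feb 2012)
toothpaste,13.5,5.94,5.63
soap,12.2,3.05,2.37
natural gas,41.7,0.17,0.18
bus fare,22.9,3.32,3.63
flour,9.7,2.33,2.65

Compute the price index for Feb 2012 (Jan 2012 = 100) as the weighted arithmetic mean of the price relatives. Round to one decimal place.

toothpaste: 13.5 × (5.63/5.94) = 13.5 × 0.947811 = 12.7955
soap: 12.2 × (2.37/3.05) = 12.2 × 0.777049 = 9.4800
natural gas: 41.7 × (0.18/0.17) = 41.7 × 1.058824 = 44.1529
bus fare: 22.9 × (3.63/3.32) = 22.9 × 1.093373 = 25.0383
flour: 9.7 × (2.65/2.33) = 9.7 × 1.137339 = 11.0322
Index = Σ wᵢ·(p₁ᵢ/p₀ᵢ) = 12.7955 + 9.4800 + 44.1529 + 25.0383 + 11.0322 = 102.4988

102.5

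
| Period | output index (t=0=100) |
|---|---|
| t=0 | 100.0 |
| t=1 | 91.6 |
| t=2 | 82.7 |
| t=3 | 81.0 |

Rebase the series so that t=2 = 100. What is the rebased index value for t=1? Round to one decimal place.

110.8

Rebased(t=1) = 91.6 / 82.7 × 100 = 110.7618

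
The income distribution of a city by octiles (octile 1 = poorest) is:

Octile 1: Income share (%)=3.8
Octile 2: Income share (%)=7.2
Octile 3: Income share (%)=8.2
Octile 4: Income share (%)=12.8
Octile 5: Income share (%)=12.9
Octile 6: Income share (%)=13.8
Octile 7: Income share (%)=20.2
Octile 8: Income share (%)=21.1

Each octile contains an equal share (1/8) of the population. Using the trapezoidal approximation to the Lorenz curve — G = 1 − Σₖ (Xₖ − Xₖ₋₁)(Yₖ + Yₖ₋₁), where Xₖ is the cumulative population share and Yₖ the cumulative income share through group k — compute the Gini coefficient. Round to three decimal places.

0.254

Cumulative income shares Yₖ: 0.0380, 0.1100, 0.1920, 0.3200, 0.4490, 0.5870, 0.7890, 1.0000
Σ (Xₖ−Xₖ₋₁)(Yₖ+Yₖ₋₁) = (1/8)(0.0380+0.0000) + (1/8)(0.1100+0.0380) + (1/8)(0.1920+0.1100) + (1/8)(0.3200+0.1920) + (1/8)(0.4490+0.3200) + (1/8)(0.5870+0.4490) + (1/8)(0.7890+0.5870) + (1/8)(1.0000+0.7890)
  = 0.0047 + 0.0185 + 0.0378 + 0.0640 + 0.0961 + 0.1295 + 0.1720 + 0.2236 = 0.7462
G = 1 − 0.7462 = 0.2538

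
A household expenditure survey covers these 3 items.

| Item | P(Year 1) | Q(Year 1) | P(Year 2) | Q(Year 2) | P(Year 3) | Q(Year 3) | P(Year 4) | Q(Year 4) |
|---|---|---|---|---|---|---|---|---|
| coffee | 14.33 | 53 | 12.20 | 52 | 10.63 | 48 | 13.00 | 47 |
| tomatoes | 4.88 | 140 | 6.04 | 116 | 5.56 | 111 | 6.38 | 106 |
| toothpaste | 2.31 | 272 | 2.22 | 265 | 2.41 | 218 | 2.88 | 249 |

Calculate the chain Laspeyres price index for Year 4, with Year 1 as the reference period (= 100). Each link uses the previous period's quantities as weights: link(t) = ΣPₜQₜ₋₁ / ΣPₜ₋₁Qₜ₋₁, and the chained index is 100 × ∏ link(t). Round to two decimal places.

114.60

Link Year 1→Year 2:
ΣP(Year 2)Q(Year 1) = 12.20×53 + 6.04×140 + 2.22×272 = 646.6 + 845.6 + 603.84 = 2096.04
ΣP(Year 1)Q(Year 1) = 14.33×53 + 4.88×140 + 2.31×272 = 759.49 + 683.2 + 628.32 = 2071.01
link = 2096.04/2071.01 = 1.012086
Link Year 2→Year 3:
ΣP(Year 3)Q(Year 2) = 10.63×52 + 5.56×116 + 2.41×265 = 552.76 + 644.96 + 638.65 = 1836.37
ΣP(Year 2)Q(Year 2) = 12.20×52 + 6.04×116 + 2.22×265 = 634.4 + 700.64 + 588.3 = 1923.34
link = 1836.37/1923.34 = 0.954782
Link Year 3→Year 4:
ΣP(Year 4)Q(Year 3) = 13.00×48 + 6.38×111 + 2.88×218 = 624 + 708.18 + 627.84 = 1960.02
ΣP(Year 3)Q(Year 3) = 10.63×48 + 5.56×111 + 2.41×218 = 510.24 + 617.16 + 525.38 = 1652.78
link = 1960.02/1652.78 = 1.185893
Chained index = 100 × 1.012086 × 0.954782 × 1.185893 = 114.5953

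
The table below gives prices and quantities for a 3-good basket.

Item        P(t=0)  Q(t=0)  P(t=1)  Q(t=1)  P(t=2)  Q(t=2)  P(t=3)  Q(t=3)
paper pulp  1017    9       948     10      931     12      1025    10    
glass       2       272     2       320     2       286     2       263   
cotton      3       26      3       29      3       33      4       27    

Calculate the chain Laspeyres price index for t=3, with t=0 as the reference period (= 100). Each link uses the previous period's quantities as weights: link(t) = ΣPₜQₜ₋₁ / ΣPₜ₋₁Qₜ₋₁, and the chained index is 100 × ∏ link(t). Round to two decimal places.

101.11

Link t=0→t=1:
ΣP(t=1)Q(t=0) = 948×9 + 2×272 + 3×26 = 8532 + 544 + 78 = 9154
ΣP(t=0)Q(t=0) = 1017×9 + 2×272 + 3×26 = 9153 + 544 + 78 = 9775
link = 9154/9775 = 0.936471
Link t=1→t=2:
ΣP(t=2)Q(t=1) = 931×10 + 2×320 + 3×29 = 9310 + 640 + 87 = 10037
ΣP(t=1)Q(t=1) = 948×10 + 2×320 + 3×29 = 9480 + 640 + 87 = 10207
link = 10037/10207 = 0.983345
Link t=2→t=3:
ΣP(t=3)Q(t=2) = 1025×12 + 2×286 + 4×33 = 12300 + 572 + 132 = 13004
ΣP(t=2)Q(t=2) = 931×12 + 2×286 + 3×33 = 11172 + 572 + 99 = 11843
link = 13004/11843 = 1.098033
Chained index = 100 × 0.936471 × 0.983345 × 1.098033 = 101.1149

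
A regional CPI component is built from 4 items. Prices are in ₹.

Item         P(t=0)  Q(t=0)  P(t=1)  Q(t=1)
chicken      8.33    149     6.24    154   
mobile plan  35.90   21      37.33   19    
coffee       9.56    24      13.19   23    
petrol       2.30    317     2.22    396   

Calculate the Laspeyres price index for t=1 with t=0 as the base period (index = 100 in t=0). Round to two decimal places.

Laspeyres price index uses base-period quantities as weights.
ΣP(t=1)·Q(t=0) = 6.24×149 + 37.33×21 + 13.19×24 + 2.22×317 = 929.76 + 783.93 + 316.56 + 703.74 = 2733.99
ΣP(t=0)·Q(t=0) = 8.33×149 + 35.90×21 + 9.56×24 + 2.30×317 = 1241.17 + 753.9 + 229.44 + 729.1 = 2953.61
Index = 2733.99 / 2953.61 × 100 = 92.5644

92.56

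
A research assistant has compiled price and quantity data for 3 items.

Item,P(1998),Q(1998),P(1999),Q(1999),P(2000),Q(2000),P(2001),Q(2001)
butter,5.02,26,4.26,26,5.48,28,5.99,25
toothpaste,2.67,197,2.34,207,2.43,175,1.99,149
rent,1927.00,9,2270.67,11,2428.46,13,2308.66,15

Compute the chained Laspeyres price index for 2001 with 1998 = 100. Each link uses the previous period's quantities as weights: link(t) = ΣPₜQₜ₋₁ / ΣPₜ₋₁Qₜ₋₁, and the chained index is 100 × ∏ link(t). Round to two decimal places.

Link 1998→1999:
ΣP(1999)Q(1998) = 4.26×26 + 2.34×197 + 2270.67×9 = 110.76 + 460.98 + 20436.03 = 21007.77
ΣP(1998)Q(1998) = 5.02×26 + 2.67×197 + 1927.00×9 = 130.52 + 525.99 + 17343 = 17999.51
link = 21007.77/17999.51 = 1.167130
Link 1999→2000:
ΣP(2000)Q(1999) = 5.48×26 + 2.43×207 + 2428.46×11 = 142.48 + 503.01 + 26713.06 = 27358.55
ΣP(1999)Q(1999) = 4.26×26 + 2.34×207 + 2270.67×11 = 110.76 + 484.38 + 24977.37 = 25572.51
link = 27358.55/25572.51 = 1.069842
Link 2000→2001:
ΣP(2001)Q(2000) = 5.99×28 + 1.99×175 + 2308.66×13 = 167.72 + 348.25 + 30012.58 = 30528.55
ΣP(2000)Q(2000) = 5.48×28 + 2.43×175 + 2428.46×13 = 153.44 + 425.25 + 31569.98 = 32148.67
link = 30528.55/32148.67 = 0.949605
Chained index = 100 × 1.167130 × 1.069842 × 0.949605 = 118.5720

118.57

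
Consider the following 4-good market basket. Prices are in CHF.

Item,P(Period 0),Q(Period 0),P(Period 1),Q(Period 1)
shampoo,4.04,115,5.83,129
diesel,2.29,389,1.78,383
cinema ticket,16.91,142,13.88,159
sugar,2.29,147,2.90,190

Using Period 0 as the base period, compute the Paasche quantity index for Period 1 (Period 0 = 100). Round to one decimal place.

111.5

Paasche quantity index uses current-period prices as weights.
ΣP(Period 1)·Q(Period 1) = 5.83×129 + 1.78×383 + 13.88×159 + 2.90×190 = 752.07 + 681.74 + 2206.92 + 551 = 4191.73
ΣP(Period 1)·Q(Period 0) = 5.83×115 + 1.78×389 + 13.88×142 + 2.90×147 = 670.45 + 692.42 + 1970.96 + 426.3 = 3760.13
Index = 4191.73 / 3760.13 × 100 = 111.4783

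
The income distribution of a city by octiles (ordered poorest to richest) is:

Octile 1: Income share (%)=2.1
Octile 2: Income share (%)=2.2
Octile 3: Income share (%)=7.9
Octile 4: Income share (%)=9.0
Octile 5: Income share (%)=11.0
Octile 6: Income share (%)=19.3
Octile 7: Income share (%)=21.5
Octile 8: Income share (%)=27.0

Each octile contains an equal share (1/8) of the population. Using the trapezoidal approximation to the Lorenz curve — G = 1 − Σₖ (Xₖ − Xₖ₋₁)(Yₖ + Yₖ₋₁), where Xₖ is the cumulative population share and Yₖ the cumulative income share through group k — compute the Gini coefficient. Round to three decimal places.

0.384

Cumulative income shares Yₖ: 0.0210, 0.0430, 0.1220, 0.2120, 0.3220, 0.5150, 0.7300, 1.0000
Σ (Xₖ−Xₖ₋₁)(Yₖ+Yₖ₋₁) = (1/8)(0.0210+0.0000) + (1/8)(0.0430+0.0210) + (1/8)(0.1220+0.0430) + (1/8)(0.2120+0.1220) + (1/8)(0.3220+0.2120) + (1/8)(0.5150+0.3220) + (1/8)(0.7300+0.5150) + (1/8)(1.0000+0.7300)
  = 0.0026 + 0.0080 + 0.0206 + 0.0417 + 0.0668 + 0.1046 + 0.1556 + 0.2162 = 0.6162
G = 1 − 0.6162 = 0.3838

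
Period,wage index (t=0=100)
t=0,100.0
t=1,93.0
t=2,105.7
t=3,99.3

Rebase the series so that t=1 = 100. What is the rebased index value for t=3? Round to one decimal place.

106.8

Rebased(t=3) = 99.3 / 93.0 × 100 = 106.7742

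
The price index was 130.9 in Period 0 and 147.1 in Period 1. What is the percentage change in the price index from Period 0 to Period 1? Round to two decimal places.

Change = (147.1 − 130.9) / 130.9 × 100
       = 16.2 / 130.9 × 100 = 12.3759%

12.38%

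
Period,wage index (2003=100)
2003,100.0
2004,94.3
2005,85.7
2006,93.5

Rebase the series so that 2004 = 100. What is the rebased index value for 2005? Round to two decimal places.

Rebased(2005) = 85.7 / 94.3 × 100 = 90.8802

90.88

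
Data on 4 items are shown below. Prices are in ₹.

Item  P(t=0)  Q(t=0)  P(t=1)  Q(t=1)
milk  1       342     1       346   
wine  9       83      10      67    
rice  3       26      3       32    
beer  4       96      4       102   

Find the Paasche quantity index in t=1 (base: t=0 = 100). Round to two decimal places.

93.02

Paasche quantity index uses current-period prices as weights.
ΣP(t=1)·Q(t=1) = 1×346 + 10×67 + 3×32 + 4×102 = 346 + 670 + 96 + 408 = 1520
ΣP(t=1)·Q(t=0) = 1×342 + 10×83 + 3×26 + 4×96 = 342 + 830 + 78 + 384 = 1634
Index = 1520 / 1634 × 100 = 93.0233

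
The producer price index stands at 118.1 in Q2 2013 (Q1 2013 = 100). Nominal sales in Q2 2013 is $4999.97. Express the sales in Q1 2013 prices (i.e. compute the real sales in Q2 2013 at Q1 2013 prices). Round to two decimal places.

4233.67

Real = Nominal ÷ (Index/100) = 4999.97 ÷ (118.1/100)
     = 4999.97 ÷ 1.181 = 4233.6749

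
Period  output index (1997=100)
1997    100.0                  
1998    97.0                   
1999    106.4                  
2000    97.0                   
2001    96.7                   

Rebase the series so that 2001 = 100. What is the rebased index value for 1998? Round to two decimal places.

100.31

Rebased(1998) = 97.0 / 96.7 × 100 = 100.3102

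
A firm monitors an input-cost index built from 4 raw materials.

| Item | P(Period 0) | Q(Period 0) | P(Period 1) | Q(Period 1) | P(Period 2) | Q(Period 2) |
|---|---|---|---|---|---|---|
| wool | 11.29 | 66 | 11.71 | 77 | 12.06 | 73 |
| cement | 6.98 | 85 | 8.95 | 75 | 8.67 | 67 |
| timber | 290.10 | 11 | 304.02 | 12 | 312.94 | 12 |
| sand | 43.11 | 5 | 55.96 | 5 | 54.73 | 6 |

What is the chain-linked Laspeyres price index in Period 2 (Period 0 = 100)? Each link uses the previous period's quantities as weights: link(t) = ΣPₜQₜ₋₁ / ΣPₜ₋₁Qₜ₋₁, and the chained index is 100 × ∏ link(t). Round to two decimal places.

Link Period 0→Period 1:
ΣP(Period 1)Q(Period 0) = 11.71×66 + 8.95×85 + 304.02×11 + 55.96×5 = 772.86 + 760.75 + 3344.22 + 279.8 = 5157.63
ΣP(Period 0)Q(Period 0) = 11.29×66 + 6.98×85 + 290.10×11 + 43.11×5 = 745.14 + 593.3 + 3191.1 + 215.55 = 4745.09
link = 5157.63/4745.09 = 1.086940
Link Period 1→Period 2:
ΣP(Period 2)Q(Period 1) = 12.06×77 + 8.67×75 + 312.94×12 + 54.73×5 = 928.62 + 650.25 + 3755.28 + 273.65 = 5607.8
ΣP(Period 1)Q(Period 1) = 11.71×77 + 8.95×75 + 304.02×12 + 55.96×5 = 901.67 + 671.25 + 3648.24 + 279.8 = 5500.96
link = 5607.8/5500.96 = 1.019422
Chained index = 100 × 1.086940 × 1.019422 = 110.8051

110.81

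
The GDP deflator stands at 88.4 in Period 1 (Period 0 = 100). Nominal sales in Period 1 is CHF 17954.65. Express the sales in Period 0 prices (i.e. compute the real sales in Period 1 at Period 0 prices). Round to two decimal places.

Real = Nominal ÷ (Index/100) = 17954.65 ÷ (88.4/100)
     = 17954.65 ÷ 0.884 = 20310.6900

20310.69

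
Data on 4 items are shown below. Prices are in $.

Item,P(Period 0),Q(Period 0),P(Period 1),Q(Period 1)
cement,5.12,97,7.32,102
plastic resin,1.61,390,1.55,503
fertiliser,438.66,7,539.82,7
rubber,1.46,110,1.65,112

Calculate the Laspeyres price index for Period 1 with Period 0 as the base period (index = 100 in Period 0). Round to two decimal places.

Laspeyres price index uses base-period quantities as weights.
ΣP(Period 1)·Q(Period 0) = 7.32×97 + 1.55×390 + 539.82×7 + 1.65×110 = 710.04 + 604.5 + 3778.74 + 181.5 = 5274.78
ΣP(Period 0)·Q(Period 0) = 5.12×97 + 1.61×390 + 438.66×7 + 1.46×110 = 496.64 + 627.9 + 3070.62 + 160.6 = 4355.76
Index = 5274.78 / 4355.76 × 100 = 121.0990

121.10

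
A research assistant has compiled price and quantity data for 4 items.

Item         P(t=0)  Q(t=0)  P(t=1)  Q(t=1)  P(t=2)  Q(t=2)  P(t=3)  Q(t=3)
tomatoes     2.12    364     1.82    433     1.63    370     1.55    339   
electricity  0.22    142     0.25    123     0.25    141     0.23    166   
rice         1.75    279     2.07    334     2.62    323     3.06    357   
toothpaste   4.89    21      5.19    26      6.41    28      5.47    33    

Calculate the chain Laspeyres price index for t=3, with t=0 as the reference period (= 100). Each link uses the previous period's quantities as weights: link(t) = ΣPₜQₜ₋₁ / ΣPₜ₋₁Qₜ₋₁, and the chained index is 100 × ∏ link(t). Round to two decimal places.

Link t=0→t=1:
ΣP(t=1)Q(t=0) = 1.82×364 + 0.25×142 + 2.07×279 + 5.19×21 = 662.48 + 35.5 + 577.53 + 108.99 = 1384.5
ΣP(t=0)Q(t=0) = 2.12×364 + 0.22×142 + 1.75×279 + 4.89×21 = 771.68 + 31.24 + 488.25 + 102.69 = 1393.86
link = 1384.5/1393.86 = 0.993285
Link t=1→t=2:
ΣP(t=2)Q(t=1) = 1.63×433 + 0.25×123 + 2.62×334 + 6.41×26 = 705.79 + 30.75 + 875.08 + 166.66 = 1778.28
ΣP(t=1)Q(t=1) = 1.82×433 + 0.25×123 + 2.07×334 + 5.19×26 = 788.06 + 30.75 + 691.38 + 134.94 = 1645.13
link = 1778.28/1645.13 = 1.080936
Link t=2→t=3:
ΣP(t=3)Q(t=2) = 1.55×370 + 0.23×141 + 3.06×323 + 5.47×28 = 573.5 + 32.43 + 988.38 + 153.16 = 1747.47
ΣP(t=2)Q(t=2) = 1.63×370 + 0.25×141 + 2.62×323 + 6.41×28 = 603.1 + 35.25 + 846.26 + 179.48 = 1664.09
link = 1747.47/1664.09 = 1.050105
Chained index = 100 × 0.993285 × 1.080936 × 1.050105 = 112.7474

112.75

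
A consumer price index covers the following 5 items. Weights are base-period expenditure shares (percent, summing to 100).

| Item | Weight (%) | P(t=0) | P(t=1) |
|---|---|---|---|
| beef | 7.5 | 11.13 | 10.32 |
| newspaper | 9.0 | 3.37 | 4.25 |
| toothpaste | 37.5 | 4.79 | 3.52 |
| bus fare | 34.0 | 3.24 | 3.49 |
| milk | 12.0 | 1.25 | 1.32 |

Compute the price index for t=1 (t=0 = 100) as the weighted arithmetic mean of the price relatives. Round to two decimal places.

95.16

beef: 7.5 × (10.32/11.13) = 7.5 × 0.927224 = 6.9542
newspaper: 9.0 × (4.25/3.37) = 9.0 × 1.261128 = 11.3501
toothpaste: 37.5 × (3.52/4.79) = 37.5 × 0.734864 = 27.5574
bus fare: 34.0 × (3.49/3.24) = 34.0 × 1.077160 = 36.6235
milk: 12.0 × (1.32/1.25) = 12.0 × 1.056000 = 12.6720
Index = Σ wᵢ·(p₁ᵢ/p₀ᵢ) = 6.9542 + 11.3501 + 27.5574 + 36.6235 + 12.6720 = 95.1572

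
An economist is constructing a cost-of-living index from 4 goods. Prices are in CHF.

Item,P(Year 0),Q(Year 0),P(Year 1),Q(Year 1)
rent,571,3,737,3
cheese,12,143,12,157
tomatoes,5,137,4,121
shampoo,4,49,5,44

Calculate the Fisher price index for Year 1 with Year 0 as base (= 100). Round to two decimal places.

109.56

Laspeyres component (base-period weights):
ΣP(Year 1)Q(Year 0) = 737×3 + 12×143 + 4×137 + 5×49 = 2211 + 1716 + 548 + 245 = 4720
ΣP(Year 0)Q(Year 0) = 571×3 + 12×143 + 5×137 + 4×49 = 1713 + 1716 + 685 + 196 = 4310
L = 4720 / 4310 × 100 = 109.5128
Paasche component (current-period weights):
ΣP(Year 1)Q(Year 1) = 737×3 + 12×157 + 4×121 + 5×44 = 2211 + 1884 + 484 + 220 = 4799
ΣP(Year 0)Q(Year 1) = 571×3 + 12×157 + 5×121 + 4×44 = 1713 + 1884 + 605 + 176 = 4378
P = 4799 / 4378 × 100 = 109.6163
Fisher = √(L × P) = √(109.5128 × 109.6163) = 109.5645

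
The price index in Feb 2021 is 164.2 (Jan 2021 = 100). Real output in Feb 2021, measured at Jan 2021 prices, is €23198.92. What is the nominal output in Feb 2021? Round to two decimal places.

38092.63

Nominal = Real × (Index/100) = 23198.92 × (164.2/100)
        = 23198.92 × 1.642 = 38092.6266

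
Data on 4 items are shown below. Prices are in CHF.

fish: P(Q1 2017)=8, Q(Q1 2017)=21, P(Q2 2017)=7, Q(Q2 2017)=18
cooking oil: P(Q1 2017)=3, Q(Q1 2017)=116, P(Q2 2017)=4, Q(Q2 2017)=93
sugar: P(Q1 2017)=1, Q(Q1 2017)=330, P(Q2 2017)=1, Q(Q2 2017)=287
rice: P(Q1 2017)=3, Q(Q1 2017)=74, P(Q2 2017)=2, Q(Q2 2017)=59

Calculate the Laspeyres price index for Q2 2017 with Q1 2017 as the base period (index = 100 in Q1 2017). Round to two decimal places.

Laspeyres price index uses base-period quantities as weights.
ΣP(Q2 2017)·Q(Q1 2017) = 7×21 + 4×116 + 1×330 + 2×74 = 147 + 464 + 330 + 148 = 1089
ΣP(Q1 2017)·Q(Q1 2017) = 8×21 + 3×116 + 1×330 + 3×74 = 168 + 348 + 330 + 222 = 1068
Index = 1089 / 1068 × 100 = 101.9663

101.97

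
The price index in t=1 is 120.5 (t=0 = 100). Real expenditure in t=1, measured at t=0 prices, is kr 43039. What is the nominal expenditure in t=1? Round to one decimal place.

51862.0

Nominal = Real × (Index/100) = 43039 × (120.5/100)
        = 43039 × 1.205 = 51861.9950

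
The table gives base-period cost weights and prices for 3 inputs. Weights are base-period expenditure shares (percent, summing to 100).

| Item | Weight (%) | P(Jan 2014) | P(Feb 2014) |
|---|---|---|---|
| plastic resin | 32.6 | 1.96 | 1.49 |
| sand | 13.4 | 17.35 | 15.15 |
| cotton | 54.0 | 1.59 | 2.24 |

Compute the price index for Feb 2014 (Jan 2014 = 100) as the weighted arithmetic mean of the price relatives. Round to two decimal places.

plastic resin: 32.6 × (1.49/1.96) = 32.6 × 0.760204 = 24.7827
sand: 13.4 × (15.15/17.35) = 13.4 × 0.873199 = 11.7009
cotton: 54.0 × (2.24/1.59) = 54.0 × 1.408805 = 76.0755
Index = Σ wᵢ·(p₁ᵢ/p₀ᵢ) = 24.7827 + 11.7009 + 76.0755 = 112.5590

112.56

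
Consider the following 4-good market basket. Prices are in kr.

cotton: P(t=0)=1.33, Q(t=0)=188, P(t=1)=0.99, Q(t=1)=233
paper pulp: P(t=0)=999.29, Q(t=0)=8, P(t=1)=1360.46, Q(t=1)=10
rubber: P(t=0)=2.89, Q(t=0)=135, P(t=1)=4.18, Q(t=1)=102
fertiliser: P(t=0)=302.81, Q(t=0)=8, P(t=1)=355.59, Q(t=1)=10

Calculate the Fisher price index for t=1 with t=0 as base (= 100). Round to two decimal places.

130.86

Laspeyres component (base-period weights):
ΣP(t=1)Q(t=0) = 0.99×188 + 1360.46×8 + 4.18×135 + 355.59×8 = 186.12 + 10883.68 + 564.3 + 2844.72 = 14478.82
ΣP(t=0)Q(t=0) = 1.33×188 + 999.29×8 + 2.89×135 + 302.81×8 = 250.04 + 7994.32 + 390.15 + 2422.48 = 11056.99
L = 14478.82 / 11056.99 × 100 = 130.9472
Paasche component (current-period weights):
ΣP(t=1)Q(t=1) = 0.99×233 + 1360.46×10 + 4.18×102 + 355.59×10 = 230.67 + 13604.6 + 426.36 + 3555.9 = 17817.53
ΣP(t=0)Q(t=1) = 1.33×233 + 999.29×10 + 2.89×102 + 302.81×10 = 309.89 + 9992.9 + 294.78 + 3028.1 = 13625.67
P = 17817.53 / 13625.67 × 100 = 130.7644
Fisher = √(L × P) = √(130.9472 × 130.7644) = 130.8558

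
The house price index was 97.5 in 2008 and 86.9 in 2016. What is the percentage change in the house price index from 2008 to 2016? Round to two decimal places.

-10.87%

Change = (86.9 − 97.5) / 97.5 × 100
       = -10.6 / 97.5 × 100 = -10.8718%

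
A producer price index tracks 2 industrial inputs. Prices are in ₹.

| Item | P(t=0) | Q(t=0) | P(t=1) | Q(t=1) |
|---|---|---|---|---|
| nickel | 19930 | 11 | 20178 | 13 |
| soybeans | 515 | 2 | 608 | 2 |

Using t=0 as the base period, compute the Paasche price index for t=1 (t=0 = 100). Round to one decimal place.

101.3

Paasche price index uses current-period quantities as weights.
ΣP(t=1)·Q(t=1) = 20178×13 + 608×2 = 262314 + 1216 = 263530
ΣP(t=0)·Q(t=1) = 19930×13 + 515×2 = 259090 + 1030 = 260120
Index = 263530 / 260120 × 100 = 101.3109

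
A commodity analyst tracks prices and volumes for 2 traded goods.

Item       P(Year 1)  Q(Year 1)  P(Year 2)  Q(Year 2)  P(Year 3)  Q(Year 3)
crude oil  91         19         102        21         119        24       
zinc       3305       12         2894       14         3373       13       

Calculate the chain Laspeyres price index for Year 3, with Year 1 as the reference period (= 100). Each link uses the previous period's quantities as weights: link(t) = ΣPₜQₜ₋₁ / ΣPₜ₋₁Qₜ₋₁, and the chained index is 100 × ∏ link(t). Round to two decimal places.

103.26

Link Year 1→Year 2:
ΣP(Year 2)Q(Year 1) = 102×19 + 2894×12 = 1938 + 34728 = 36666
ΣP(Year 1)Q(Year 1) = 91×19 + 3305×12 = 1729 + 39660 = 41389
link = 36666/41389 = 0.885888
Link Year 2→Year 3:
ΣP(Year 3)Q(Year 2) = 119×21 + 3373×14 = 2499 + 47222 = 49721
ΣP(Year 2)Q(Year 2) = 102×21 + 2894×14 = 2142 + 40516 = 42658
link = 49721/42658 = 1.165573
Chained index = 100 × 0.885888 × 1.165573 = 103.2566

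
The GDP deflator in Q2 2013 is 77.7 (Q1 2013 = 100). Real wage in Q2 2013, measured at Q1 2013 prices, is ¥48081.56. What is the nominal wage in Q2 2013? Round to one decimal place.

Nominal = Real × (Index/100) = 48081.56 × (77.7/100)
        = 48081.56 × 0.777 = 37359.3721

37359.4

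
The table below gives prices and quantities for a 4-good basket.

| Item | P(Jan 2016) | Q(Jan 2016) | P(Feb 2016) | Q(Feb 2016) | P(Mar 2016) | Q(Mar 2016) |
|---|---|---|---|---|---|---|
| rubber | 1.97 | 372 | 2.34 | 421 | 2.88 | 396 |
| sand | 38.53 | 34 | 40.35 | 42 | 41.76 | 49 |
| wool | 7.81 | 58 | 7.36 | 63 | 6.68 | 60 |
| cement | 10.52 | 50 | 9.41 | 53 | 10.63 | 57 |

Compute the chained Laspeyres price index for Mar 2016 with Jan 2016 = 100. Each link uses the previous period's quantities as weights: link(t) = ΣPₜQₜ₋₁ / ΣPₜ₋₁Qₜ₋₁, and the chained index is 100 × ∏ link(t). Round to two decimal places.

112.70

Link Jan 2016→Feb 2016:
ΣP(Feb 2016)Q(Jan 2016) = 2.34×372 + 40.35×34 + 7.36×58 + 9.41×50 = 870.48 + 1371.9 + 426.88 + 470.5 = 3139.76
ΣP(Jan 2016)Q(Jan 2016) = 1.97×372 + 38.53×34 + 7.81×58 + 10.52×50 = 732.84 + 1310.02 + 452.98 + 526 = 3021.84
link = 3139.76/3021.84 = 1.039023
Link Feb 2016→Mar 2016:
ΣP(Mar 2016)Q(Feb 2016) = 2.88×421 + 41.76×42 + 6.68×63 + 10.63×53 = 1212.48 + 1753.92 + 420.84 + 563.39 = 3950.63
ΣP(Feb 2016)Q(Feb 2016) = 2.34×421 + 40.35×42 + 7.36×63 + 9.41×53 = 985.14 + 1694.7 + 463.68 + 498.73 = 3642.25
link = 3950.63/3642.25 = 1.084667
Chained index = 100 × 1.039023 × 1.084667 = 112.6994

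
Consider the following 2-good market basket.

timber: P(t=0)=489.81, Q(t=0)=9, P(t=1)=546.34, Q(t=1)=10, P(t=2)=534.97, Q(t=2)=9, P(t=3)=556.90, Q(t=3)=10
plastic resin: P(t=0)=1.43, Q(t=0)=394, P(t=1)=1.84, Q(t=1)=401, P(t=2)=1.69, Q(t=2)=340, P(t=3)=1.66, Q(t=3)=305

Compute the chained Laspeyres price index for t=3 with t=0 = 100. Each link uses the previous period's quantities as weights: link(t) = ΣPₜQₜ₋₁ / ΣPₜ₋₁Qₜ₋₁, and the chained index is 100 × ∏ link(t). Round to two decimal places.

114.13

Link t=0→t=1:
ΣP(t=1)Q(t=0) = 546.34×9 + 1.84×394 = 4917.06 + 724.96 = 5642.02
ΣP(t=0)Q(t=0) = 489.81×9 + 1.43×394 = 4408.29 + 563.42 = 4971.71
link = 5642.02/4971.71 = 1.134825
Link t=1→t=2:
ΣP(t=2)Q(t=1) = 534.97×10 + 1.69×401 = 5349.7 + 677.69 = 6027.39
ΣP(t=1)Q(t=1) = 546.34×10 + 1.84×401 = 5463.4 + 737.84 = 6201.24
link = 6027.39/6201.24 = 0.971965
Link t=2→t=3:
ΣP(t=3)Q(t=2) = 556.90×9 + 1.66×340 = 5012.1 + 564.4 = 5576.5
ΣP(t=2)Q(t=2) = 534.97×9 + 1.69×340 = 4814.73 + 574.6 = 5389.33
link = 5576.5/5389.33 = 1.034730
Chained index = 100 × 1.134825 × 0.971965 × 1.034730 = 114.1318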